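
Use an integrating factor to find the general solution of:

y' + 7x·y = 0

Using integrating factor method:

General solution: y = Ce^(-7x^2/2)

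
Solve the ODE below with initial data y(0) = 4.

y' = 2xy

General solution: y = Ce^(x²)
Applying IC y(0) = 4:
Particular solution: y = 4e^(x²)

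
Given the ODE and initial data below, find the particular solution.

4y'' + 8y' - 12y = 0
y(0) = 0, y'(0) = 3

General solution: y = C₁e^x + C₂e^(-3x)
Applying ICs: C₁ = 3/4, C₂ = -3/4
Particular solution: y = (3/4)e^x - (3/4)e^(-3x)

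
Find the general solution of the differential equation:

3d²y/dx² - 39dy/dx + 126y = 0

Characteristic equation: 3r² - 39r + 126 = 0
Divide by 3: r² - 13r + 42 = 0
Roots: r = 7, 6 (distinct real)
General solution: y = C₁e^(7x) + C₂e^(6x)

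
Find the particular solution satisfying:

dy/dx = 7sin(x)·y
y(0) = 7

General solution: y = Ce^(-7cos(x))
Applying IC y(0) = 7:
Particular solution: y = 7e^(7(1-cos(x)))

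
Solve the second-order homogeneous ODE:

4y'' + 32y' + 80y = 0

Characteristic equation: 4r² + 32r + 80 = 0
Divide by 4: r² + 8r + 20 = 0
Roots: r = -4 ± 2i (complex conjugates)
General solution: y = e^(-4x)(C₁cos(2x) + C₂sin(2x))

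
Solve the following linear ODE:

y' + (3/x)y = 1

Using integrating factor method:

General solution: y = (1/4)x + Cx^(-3)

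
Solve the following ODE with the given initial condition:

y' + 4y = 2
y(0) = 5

General solution: y = 1/2 + Ce^(-4x)
Applying y(0) = 5: C = 5 - 1/2 = 9/2
Particular solution: y = 1/2 + (9/2)e^(-4x)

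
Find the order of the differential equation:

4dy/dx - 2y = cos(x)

The order is 1 (highest derivative is of order 1).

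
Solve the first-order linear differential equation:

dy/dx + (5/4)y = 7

Using integrating factor method:

General solution: y = 28/5 + Ce^(-5x/4)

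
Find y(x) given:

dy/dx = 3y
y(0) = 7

General solution: y = Ce^(3x)
Applying IC y(0) = 7:
Particular solution: y = 7e^(3x)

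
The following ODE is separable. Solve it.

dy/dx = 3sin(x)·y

Separating variables and integrating:
ln|y| = -3cos(x) + C

General solution: y = Ce^(-3cos(x))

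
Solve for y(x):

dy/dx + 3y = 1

Using integrating factor method:

General solution: y = 1/3 + Ce^(-3x)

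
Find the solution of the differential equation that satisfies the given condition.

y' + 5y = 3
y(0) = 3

General solution: y = 3/5 + Ce^(-5x)
Applying y(0) = 3: C = 3 - 3/5 = 12/5
Particular solution: y = 3/5 + (12/5)e^(-5x)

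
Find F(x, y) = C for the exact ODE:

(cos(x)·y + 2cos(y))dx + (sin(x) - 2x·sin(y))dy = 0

Verify exactness: ∂M/∂y = ∂N/∂x ✓
Find F(x,y) such that ∂F/∂x = M, ∂F/∂y = N
Solution: sin(x)·y + 2x·cos(y) = C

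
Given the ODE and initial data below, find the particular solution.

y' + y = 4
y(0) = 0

General solution: y = 4 + Ce^(-x)
Applying y(0) = 0: C = 0 - 4 = -4
Particular solution: y = 4 - 4e^(-x)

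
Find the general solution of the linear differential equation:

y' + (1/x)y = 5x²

Using integrating factor method:

General solution: y = (5/4)x^3 + C/x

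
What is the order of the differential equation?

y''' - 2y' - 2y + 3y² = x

The order is 3 (highest derivative is of order 3).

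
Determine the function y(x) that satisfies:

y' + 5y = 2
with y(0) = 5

General solution: y = 2/5 + Ce^(-5x)
Applying y(0) = 5: C = 5 - 2/5 = 23/5
Particular solution: y = 2/5 + (23/5)e^(-5x)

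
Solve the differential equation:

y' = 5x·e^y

Separating variables and integrating:
-e^(-y) = 5x²/2 + C

General solution: y = -ln(C - 5x²/2)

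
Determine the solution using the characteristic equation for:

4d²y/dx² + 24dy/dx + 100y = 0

Characteristic equation: 4r² + 24r + 100 = 0
Divide by 4: r² + 6r + 25 = 0
Roots: r = -3 ± 4i (complex conjugates)
General solution: y = e^(-3x)(C₁cos(4x) + C₂sin(4x))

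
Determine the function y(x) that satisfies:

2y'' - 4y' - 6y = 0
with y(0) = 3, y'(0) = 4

General solution: y = C₁e^(3x) + C₂e^(-x)
Applying ICs: C₁ = 7/4, C₂ = 5/4
Particular solution: y = (7/4)e^(3x) + (5/4)e^(-x)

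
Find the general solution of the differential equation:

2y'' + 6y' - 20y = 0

Characteristic equation: 2r² + 6r - 20 = 0
Divide by 2: r² + 3r - 10 = 0
Roots: r = 2, -5 (distinct real)
General solution: y = C₁e^(2x) + C₂e^(-5x)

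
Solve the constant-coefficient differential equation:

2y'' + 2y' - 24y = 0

Characteristic equation: 2r² + 2r - 24 = 0
Divide by 2: r² + r - 12 = 0
Roots: r = 3, -4 (distinct real)
General solution: y = C₁e^(3x) + C₂e^(-4x)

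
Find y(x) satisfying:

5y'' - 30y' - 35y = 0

Characteristic equation: 5r² - 30r - 35 = 0
Divide by 5: r² - 6r - 7 = 0
Roots: r = 7, -1 (distinct real)
General solution: y = C₁e^(7x) + C₂e^(-x)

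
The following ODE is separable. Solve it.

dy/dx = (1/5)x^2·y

Separating variables and integrating:
ln|y| = x^3/15 + C

General solution: y = Ce^(x^3/15)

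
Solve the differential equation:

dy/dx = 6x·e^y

Separating variables and integrating:
-e^(-y) = 3x² + C

General solution: y = -ln(C - 3x²)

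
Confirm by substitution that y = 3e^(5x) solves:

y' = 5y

Verification:
y = 3e^(5x)
y' = 15e^(5x)
5y = 15e^(5x)
y' = 5y ✓

Yes, it is a solution.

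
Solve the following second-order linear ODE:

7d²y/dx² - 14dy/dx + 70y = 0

Characteristic equation: 7r² - 14r + 70 = 0
Divide by 7: r² - 2r + 10 = 0
Roots: r = 1 ± 3i (complex conjugates)
General solution: y = e^x(C₁cos(3x) + C₂sin(3x))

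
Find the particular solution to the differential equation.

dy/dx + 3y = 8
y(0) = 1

General solution: y = 8/3 + Ce^(-3x)
Applying y(0) = 1: C = 1 - 8/3 = -5/3
Particular solution: y = 8/3 - (5/3)e^(-3x)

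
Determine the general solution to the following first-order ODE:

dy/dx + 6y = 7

Using integrating factor method:

General solution: y = 7/6 + Ce^(-6x)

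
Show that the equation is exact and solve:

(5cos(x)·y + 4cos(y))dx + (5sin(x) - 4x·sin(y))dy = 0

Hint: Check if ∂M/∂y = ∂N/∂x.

Verify exactness: ∂M/∂y = ∂N/∂x ✓
Find F(x,y) such that ∂F/∂x = M, ∂F/∂y = N
Solution: 5sin(x)·y + 4x·cos(y) = C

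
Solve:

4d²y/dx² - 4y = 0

Characteristic equation: 4r² - 4 = 0
Divide by 4: r² - 1 = 0
Roots: r = 1, -1 (distinct real)
General solution: y = C₁e^x + C₂e^(-x)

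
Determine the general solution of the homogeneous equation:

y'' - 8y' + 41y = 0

Characteristic equation: r² - 8r + 41 = 0
Roots: r = 4 ± 5i (complex conjugates)
General solution: y = e^(4x)(C₁cos(5x) + C₂sin(5x))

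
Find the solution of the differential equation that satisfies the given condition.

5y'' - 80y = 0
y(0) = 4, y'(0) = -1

General solution: y = C₁e^(4x) + C₂e^(-4x)
Applying ICs: C₁ = 15/8, C₂ = 17/8
Particular solution: y = (15/8)e^(4x) + (17/8)e^(-4x)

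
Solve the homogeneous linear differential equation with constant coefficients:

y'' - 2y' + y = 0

Characteristic equation: r² - 2r + 1 = 0
Factored: (r - 1)² = 0
Repeated root: r = 1
General solution: y = (C₁ + C₂x)e^x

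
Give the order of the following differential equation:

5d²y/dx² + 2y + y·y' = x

The order is 2 (highest derivative is of order 2).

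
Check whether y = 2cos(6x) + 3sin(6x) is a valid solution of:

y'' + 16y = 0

Verification:
y'' = -72cos(6x) - 108sin(6x)
y'' + 16y ≠ 0 (frequency mismatch: got 36 instead of 16)

No, it is not a solution.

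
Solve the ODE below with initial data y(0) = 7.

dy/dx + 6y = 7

General solution: y = 7/6 + Ce^(-6x)
Applying y(0) = 7: C = 7 - 7/6 = 35/6
Particular solution: y = 7/6 + (35/6)e^(-6x)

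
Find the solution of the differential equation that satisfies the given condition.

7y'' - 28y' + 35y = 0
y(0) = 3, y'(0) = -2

General solution: y = e^(2x)(C₁cos(x) + C₂sin(x))
Complex roots r = 2 ± i
Applying ICs: C₁ = 3, C₂ = -8
Particular solution: y = e^(2x)(3cos(x) - 8sin(x))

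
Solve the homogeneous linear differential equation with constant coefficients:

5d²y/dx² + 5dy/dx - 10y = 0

Characteristic equation: 5r² + 5r - 10 = 0
Divide by 5: r² + r - 2 = 0
Roots: r = 1, -2 (distinct real)
General solution: y = C₁e^x + C₂e^(-2x)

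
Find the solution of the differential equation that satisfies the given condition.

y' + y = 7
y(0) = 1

General solution: y = 7 + Ce^(-x)
Applying y(0) = 1: C = 1 - 7 = -6
Particular solution: y = 7 - 6e^(-x)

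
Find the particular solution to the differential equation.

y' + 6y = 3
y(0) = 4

General solution: y = 1/2 + Ce^(-6x)
Applying y(0) = 4: C = 4 - 1/2 = 7/2
Particular solution: y = 1/2 + (7/2)e^(-6x)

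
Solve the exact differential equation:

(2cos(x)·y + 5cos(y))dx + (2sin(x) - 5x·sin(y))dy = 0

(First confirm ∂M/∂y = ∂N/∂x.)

Verify exactness: ∂M/∂y = ∂N/∂x ✓
Find F(x,y) such that ∂F/∂x = M, ∂F/∂y = N
Solution: 2sin(x)·y + 5x·cos(y) = C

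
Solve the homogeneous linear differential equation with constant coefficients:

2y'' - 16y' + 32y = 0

Characteristic equation: 2r² - 16r + 32 = 0
Divide by 2: r² - 8r + 16 = 0
Factored: (r - 4)² = 0
Repeated root: r = 4
General solution: y = (C₁ + C₂x)e^(4x)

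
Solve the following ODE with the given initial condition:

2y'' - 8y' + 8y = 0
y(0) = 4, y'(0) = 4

General solution: y = (C₁ + C₂x)e^(2x)
Repeated root r = 2
Applying ICs: C₁ = 4, C₂ = -4
Particular solution: y = (4 - 4x)e^(2x)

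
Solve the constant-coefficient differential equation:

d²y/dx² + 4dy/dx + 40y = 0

Characteristic equation: r² + 4r + 40 = 0
Roots: r = -2 ± 6i (complex conjugates)
General solution: y = e^(-2x)(C₁cos(6x) + C₂sin(6x))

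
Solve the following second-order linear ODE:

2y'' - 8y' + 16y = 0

Characteristic equation: 2r² - 8r + 16 = 0
Divide by 2: r² - 4r + 8 = 0
Roots: r = 2 ± 2i (complex conjugates)
General solution: y = e^(2x)(C₁cos(2x) + C₂sin(2x))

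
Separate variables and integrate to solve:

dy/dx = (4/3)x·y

Separating variables and integrating:
ln|y| = 2x^2/3 + C

General solution: y = Ce^(2x^2/3)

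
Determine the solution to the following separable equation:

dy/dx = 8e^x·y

Separating variables and integrating:
ln|y| = 8e^x + C

General solution: y = Ce^(8e^x)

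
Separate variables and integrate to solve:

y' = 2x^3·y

Separating variables and integrating:
ln|y| = x^4/2 + C

General solution: y = Ce^(x^4/2)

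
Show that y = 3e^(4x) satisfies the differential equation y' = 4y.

Verification:
y = 3e^(4x)
y' = 12e^(4x)
4y = 12e^(4x)
y' = 4y ✓

Yes, it is a solution.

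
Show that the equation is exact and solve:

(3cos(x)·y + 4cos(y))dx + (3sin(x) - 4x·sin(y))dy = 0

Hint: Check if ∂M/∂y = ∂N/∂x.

Verify exactness: ∂M/∂y = ∂N/∂x ✓
Find F(x,y) such that ∂F/∂x = M, ∂F/∂y = N
Solution: 3sin(x)·y + 4x·cos(y) = C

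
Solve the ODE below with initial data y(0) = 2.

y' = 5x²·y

General solution: y = Ce^(5x³/3)
Applying IC y(0) = 2:
Particular solution: y = 2e^(5x³/3)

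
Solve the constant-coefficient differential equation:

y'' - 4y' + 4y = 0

Characteristic equation: r² - 4r + 4 = 0
Factored: (r - 2)² = 0
Repeated root: r = 2
General solution: y = (C₁ + C₂x)e^(2x)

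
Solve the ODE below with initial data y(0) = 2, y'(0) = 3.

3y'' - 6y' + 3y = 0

General solution: y = (C₁ + C₂x)e^x
Repeated root r = 1
Applying ICs: C₁ = 2, C₂ = 1
Particular solution: y = (2 + x)e^x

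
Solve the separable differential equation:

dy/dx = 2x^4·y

Separating variables and integrating:
ln|y| = 2x^5/5 + C

General solution: y = Ce^(2x^5/5)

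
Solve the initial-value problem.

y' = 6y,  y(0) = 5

General solution: y = Ce^(6x)
Applying IC y(0) = 5:
Particular solution: y = 5e^(6x)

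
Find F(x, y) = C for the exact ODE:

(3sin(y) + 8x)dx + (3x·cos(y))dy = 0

Verify exactness: ∂M/∂y = ∂N/∂x ✓
Find F(x,y) such that ∂F/∂x = M, ∂F/∂y = N
Solution: 3x·sin(y) + 4x² = C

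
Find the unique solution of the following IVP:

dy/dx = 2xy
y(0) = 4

General solution: y = Ce^(x²)
Applying IC y(0) = 4:
Particular solution: y = 4e^(x²)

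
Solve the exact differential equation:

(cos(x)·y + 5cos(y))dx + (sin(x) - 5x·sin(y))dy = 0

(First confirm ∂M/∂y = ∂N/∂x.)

Verify exactness: ∂M/∂y = ∂N/∂x ✓
Find F(x,y) such that ∂F/∂x = M, ∂F/∂y = N
Solution: sin(x)·y + 5x·cos(y) = C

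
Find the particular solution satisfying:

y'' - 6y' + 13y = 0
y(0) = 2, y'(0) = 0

General solution: y = e^(3x)(C₁cos(2x) + C₂sin(2x))
Complex roots r = 3 ± 2i
Applying ICs: C₁ = 2, C₂ = -3
Particular solution: y = e^(3x)(2cos(2x) - 3sin(2x))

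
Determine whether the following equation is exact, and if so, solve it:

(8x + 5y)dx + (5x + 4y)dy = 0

Verify exactness: ∂M/∂y = ∂N/∂x ✓
Find F(x,y) such that ∂F/∂x = M, ∂F/∂y = N
Solution: 4x² + 5xy + 2y² = C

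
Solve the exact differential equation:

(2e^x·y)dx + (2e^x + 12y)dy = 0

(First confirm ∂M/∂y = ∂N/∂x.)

Verify exactness: ∂M/∂y = ∂N/∂x ✓
Find F(x,y) such that ∂F/∂x = M, ∂F/∂y = N
Solution: 2e^x·y + 6y² = C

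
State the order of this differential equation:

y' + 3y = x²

The order is 1 (highest derivative is of order 1).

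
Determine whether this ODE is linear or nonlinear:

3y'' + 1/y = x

Nonlinear (1/y term)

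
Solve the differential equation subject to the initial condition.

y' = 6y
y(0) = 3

General solution: y = Ce^(6x)
Applying IC y(0) = 3:
Particular solution: y = 3e^(6x)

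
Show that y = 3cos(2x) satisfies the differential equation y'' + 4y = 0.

Verification:
y'' = -12cos(2x)
y'' + 4y = 0 ✓

Yes, it is a solution.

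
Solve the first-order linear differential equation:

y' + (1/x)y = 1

Using integrating factor method:

General solution: y = (1/2)x + C/x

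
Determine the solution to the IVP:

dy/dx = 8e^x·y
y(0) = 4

General solution: y = Ce^(8e^x)
Applying IC y(0) = 4:
Particular solution: y = 4e^(8(e^x - 1))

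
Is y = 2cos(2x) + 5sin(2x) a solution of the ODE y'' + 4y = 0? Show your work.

Verification:
y'' = -8cos(2x) - 20sin(2x)
y'' + 4y = 0 ✓

Yes, it is a solution.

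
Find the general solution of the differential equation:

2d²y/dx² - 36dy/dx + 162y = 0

Characteristic equation: 2r² - 36r + 162 = 0
Divide by 2: r² - 18r + 81 = 0
Factored: (r - 9)² = 0
Repeated root: r = 9
General solution: y = (C₁ + C₂x)e^(9x)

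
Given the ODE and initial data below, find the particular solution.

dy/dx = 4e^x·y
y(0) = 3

General solution: y = Ce^(4e^x)
Applying IC y(0) = 3:
Particular solution: y = 3e^(4(e^x - 1))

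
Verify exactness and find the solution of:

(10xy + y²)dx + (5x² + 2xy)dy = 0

Verify exactness: ∂M/∂y = ∂N/∂x ✓
Find F(x,y) such that ∂F/∂x = M, ∂F/∂y = N
Solution: 5x²y + xy² = C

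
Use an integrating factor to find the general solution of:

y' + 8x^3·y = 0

Using integrating factor method:

General solution: y = Ce^(-2x^4)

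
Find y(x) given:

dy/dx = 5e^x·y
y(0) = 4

General solution: y = Ce^(5e^x)
Applying IC y(0) = 4:
Particular solution: y = 4e^(5(e^x - 1))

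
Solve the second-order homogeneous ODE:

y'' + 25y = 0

Characteristic equation: r² + 25 = 0
Roots: r = ±5i (complex conjugates)
General solution: y = C₁cos(5x) + C₂sin(5x)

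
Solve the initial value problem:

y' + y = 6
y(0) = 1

General solution: y = 6 + Ce^(-x)
Applying y(0) = 1: C = 1 - 6 = -5
Particular solution: y = 6 - 5e^(-x)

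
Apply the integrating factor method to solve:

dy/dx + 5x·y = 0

Using integrating factor method:

General solution: y = Ce^(-5x^2/2)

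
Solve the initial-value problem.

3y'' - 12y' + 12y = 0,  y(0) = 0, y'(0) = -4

General solution: y = (C₁ + C₂x)e^(2x)
Repeated root r = 2
Applying ICs: C₁ = 0, C₂ = -4
Particular solution: y = -4xe^(2x)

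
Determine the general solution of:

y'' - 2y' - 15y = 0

Characteristic equation: r² - 2r - 15 = 0
Roots: r = 5, -3 (distinct real)
General solution: y = C₁e^(5x) + C₂e^(-3x)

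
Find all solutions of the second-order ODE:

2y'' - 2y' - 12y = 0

Characteristic equation: 2r² - 2r - 12 = 0
Divide by 2: r² - r - 6 = 0
Roots: r = 3, -2 (distinct real)
General solution: y = C₁e^(3x) + C₂e^(-2x)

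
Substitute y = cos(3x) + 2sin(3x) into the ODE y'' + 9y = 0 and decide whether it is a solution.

Verification:
y'' = -9cos(3x) - 18sin(3x)
y'' + 9y = 0 ✓

Yes, it is a solution.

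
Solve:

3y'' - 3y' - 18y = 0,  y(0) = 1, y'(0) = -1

General solution: y = C₁e^(3x) + C₂e^(-2x)
Applying ICs: C₁ = 1/5, C₂ = 4/5
Particular solution: y = (1/5)e^(3x) + (4/5)e^(-2x)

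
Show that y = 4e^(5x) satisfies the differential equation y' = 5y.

Verification:
y = 4e^(5x)
y' = 20e^(5x)
5y = 20e^(5x)
y' = 5y ✓

Yes, it is a solution.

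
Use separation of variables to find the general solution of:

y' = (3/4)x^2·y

Separating variables and integrating:
ln|y| = x^3/4 + C

General solution: y = Ce^(x^3/4)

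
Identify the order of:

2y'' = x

The order is 2 (highest derivative is of order 2).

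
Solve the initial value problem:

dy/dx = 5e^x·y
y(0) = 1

General solution: y = Ce^(5e^x)
Applying IC y(0) = 1:
Particular solution: y = e^(5(e^x - 1))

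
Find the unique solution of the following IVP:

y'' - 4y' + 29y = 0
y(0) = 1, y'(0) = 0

General solution: y = e^(2x)(C₁cos(5x) + C₂sin(5x))
Complex roots r = 2 ± 5i
Applying ICs: C₁ = 1, C₂ = -2/5
Particular solution: y = e^(2x)(cos(5x) - (2/5)sin(5x))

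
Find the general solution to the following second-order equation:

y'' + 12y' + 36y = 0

Characteristic equation: r² + 12r + 36 = 0
Factored: (r + 6)² = 0
Repeated root: r = -6
General solution: y = (C₁ + C₂x)e^(-6x)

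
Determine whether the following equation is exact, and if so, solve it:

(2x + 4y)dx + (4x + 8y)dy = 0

Verify exactness: ∂M/∂y = ∂N/∂x ✓
Find F(x,y) such that ∂F/∂x = M, ∂F/∂y = N
Solution: x² + 4xy + 4y² = C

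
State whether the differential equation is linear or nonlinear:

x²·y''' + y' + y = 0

Linear (y and its derivatives appear to the first power only, no products of y terms)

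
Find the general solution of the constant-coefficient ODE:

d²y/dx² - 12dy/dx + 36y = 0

Characteristic equation: r² - 12r + 36 = 0
Factored: (r - 6)² = 0
Repeated root: r = 6
General solution: y = (C₁ + C₂x)e^(6x)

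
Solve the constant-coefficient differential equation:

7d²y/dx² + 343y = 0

Characteristic equation: 7r² + 343 = 0
Divide by 7: r² + 49 = 0
Roots: r = ±7i (complex conjugates)
General solution: y = C₁cos(7x) + C₂sin(7x)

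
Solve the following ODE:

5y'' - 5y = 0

Characteristic equation: 5r² - 5 = 0
Divide by 5: r² - 1 = 0
Roots: r = 1, -1 (distinct real)
General solution: y = C₁e^x + C₂e^(-x)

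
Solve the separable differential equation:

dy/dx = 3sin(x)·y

Separating variables and integrating:
ln|y| = -3cos(x) + C

General solution: y = Ce^(-3cos(x))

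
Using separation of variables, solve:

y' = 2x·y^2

Separating variables and integrating:
-1/y = x^2 + C

General solution: y^-1 = -x^2 + C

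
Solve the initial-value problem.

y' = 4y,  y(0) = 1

General solution: y = Ce^(4x)
Applying IC y(0) = 1:
Particular solution: y = e^(4x)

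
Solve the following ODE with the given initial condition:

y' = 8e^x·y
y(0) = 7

General solution: y = Ce^(8e^x)
Applying IC y(0) = 7:
Particular solution: y = 7e^(8(e^x - 1))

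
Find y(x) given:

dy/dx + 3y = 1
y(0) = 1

General solution: y = 1/3 + Ce^(-3x)
Applying y(0) = 1: C = 1 - 1/3 = 2/3
Particular solution: y = 1/3 + (2/3)e^(-3x)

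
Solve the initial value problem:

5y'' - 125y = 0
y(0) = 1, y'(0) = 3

General solution: y = C₁e^(5x) + C₂e^(-5x)
Applying ICs: C₁ = 4/5, C₂ = 1/5
Particular solution: y = (4/5)e^(5x) + (1/5)e^(-5x)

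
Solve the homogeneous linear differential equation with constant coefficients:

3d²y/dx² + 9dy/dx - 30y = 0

Characteristic equation: 3r² + 9r - 30 = 0
Divide by 3: r² + 3r - 10 = 0
Roots: r = 2, -5 (distinct real)
General solution: y = C₁e^(2x) + C₂e^(-5x)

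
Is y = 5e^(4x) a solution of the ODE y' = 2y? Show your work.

Verification:
y = 5e^(4x)
y' = 20e^(4x)
But 2y = 10e^(4x)
y' ≠ 2y — the derivative does not match

No, it is not a solution.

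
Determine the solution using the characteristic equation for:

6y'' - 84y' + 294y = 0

Characteristic equation: 6r² - 84r + 294 = 0
Divide by 6: r² - 14r + 49 = 0
Factored: (r - 7)² = 0
Repeated root: r = 7
General solution: y = (C₁ + C₂x)e^(7x)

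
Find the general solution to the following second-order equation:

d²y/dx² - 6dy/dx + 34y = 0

Characteristic equation: r² - 6r + 34 = 0
Roots: r = 3 ± 5i (complex conjugates)
General solution: y = e^(3x)(C₁cos(5x) + C₂sin(5x))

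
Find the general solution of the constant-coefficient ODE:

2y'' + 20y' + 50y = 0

Characteristic equation: 2r² + 20r + 50 = 0
Divide by 2: r² + 10r + 25 = 0
Factored: (r + 5)² = 0
Repeated root: r = -5
General solution: y = (C₁ + C₂x)e^(-5x)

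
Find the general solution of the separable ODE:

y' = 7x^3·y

Separating variables and integrating:
ln|y| = 7x^4/4 + C

General solution: y = Ce^(7x^4/4)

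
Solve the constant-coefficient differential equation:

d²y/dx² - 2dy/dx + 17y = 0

Characteristic equation: r² - 2r + 17 = 0
Roots: r = 1 ± 4i (complex conjugates)
General solution: y = e^x(C₁cos(4x) + C₂sin(4x))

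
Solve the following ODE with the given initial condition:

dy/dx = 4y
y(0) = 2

General solution: y = Ce^(4x)
Applying IC y(0) = 2:
Particular solution: y = 2e^(4x)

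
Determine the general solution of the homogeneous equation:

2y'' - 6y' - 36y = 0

Characteristic equation: 2r² - 6r - 36 = 0
Divide by 2: r² - 3r - 18 = 0
Roots: r = 6, -3 (distinct real)
General solution: y = C₁e^(6x) + C₂e^(-3x)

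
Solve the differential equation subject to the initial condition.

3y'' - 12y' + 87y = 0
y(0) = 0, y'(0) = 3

General solution: y = e^(2x)(C₁cos(5x) + C₂sin(5x))
Complex roots r = 2 ± 5i
Applying ICs: C₁ = 0, C₂ = 3/5
Particular solution: y = e^(2x)((3/5)sin(5x))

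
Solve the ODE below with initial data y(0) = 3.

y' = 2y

General solution: y = Ce^(2x)
Applying IC y(0) = 3:
Particular solution: y = 3e^(2x)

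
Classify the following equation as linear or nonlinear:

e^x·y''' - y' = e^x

Linear (y and its derivatives appear to the first power only, no products of y terms)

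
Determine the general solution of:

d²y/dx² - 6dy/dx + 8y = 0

Characteristic equation: r² - 6r + 8 = 0
Roots: r = 4, 2 (distinct real)
General solution: y = C₁e^(4x) + C₂e^(2x)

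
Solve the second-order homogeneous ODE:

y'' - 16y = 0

Characteristic equation: r² - 16 = 0
Roots: r = 4, -4 (distinct real)
General solution: y = C₁e^(4x) + C₂e^(-4x)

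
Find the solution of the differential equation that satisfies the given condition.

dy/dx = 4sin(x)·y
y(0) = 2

General solution: y = Ce^(-4cos(x))
Applying IC y(0) = 2:
Particular solution: y = 2e^(4(1-cos(x)))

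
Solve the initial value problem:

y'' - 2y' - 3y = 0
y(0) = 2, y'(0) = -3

General solution: y = C₁e^(3x) + C₂e^(-x)
Applying ICs: C₁ = -1/4, C₂ = 9/4
Particular solution: y = -(1/4)e^(3x) + (9/4)e^(-x)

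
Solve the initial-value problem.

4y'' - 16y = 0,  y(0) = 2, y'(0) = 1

General solution: y = C₁e^(2x) + C₂e^(-2x)
Applying ICs: C₁ = 5/4, C₂ = 3/4
Particular solution: y = (5/4)e^(2x) + (3/4)e^(-2x)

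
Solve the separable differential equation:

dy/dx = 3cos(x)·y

Separating variables and integrating:
ln|y| = 3sin(x) + C

General solution: y = Ce^(3sin(x))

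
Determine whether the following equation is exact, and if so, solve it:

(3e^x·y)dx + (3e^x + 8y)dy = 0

Verify exactness: ∂M/∂y = ∂N/∂x ✓
Find F(x,y) such that ∂F/∂x = M, ∂F/∂y = N
Solution: 3e^x·y + 4y² = C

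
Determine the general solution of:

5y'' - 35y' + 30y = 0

Characteristic equation: 5r² - 35r + 30 = 0
Divide by 5: r² - 7r + 6 = 0
Roots: r = 6, 1 (distinct real)
General solution: y = C₁e^(6x) + C₂e^x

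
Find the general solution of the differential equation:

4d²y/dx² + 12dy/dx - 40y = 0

Characteristic equation: 4r² + 12r - 40 = 0
Divide by 4: r² + 3r - 10 = 0
Roots: r = 2, -5 (distinct real)
General solution: y = C₁e^(2x) + C₂e^(-5x)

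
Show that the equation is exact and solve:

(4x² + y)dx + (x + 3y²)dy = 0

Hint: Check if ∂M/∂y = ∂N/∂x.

Verify exactness: ∂M/∂y = ∂N/∂x ✓
Find F(x,y) such that ∂F/∂x = M, ∂F/∂y = N
Solution: 4x³/3 + xy + y³ = C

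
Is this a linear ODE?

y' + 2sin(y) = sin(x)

No. Nonlinear (sin(y) is nonlinear in y)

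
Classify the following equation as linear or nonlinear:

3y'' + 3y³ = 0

Nonlinear (y³ term)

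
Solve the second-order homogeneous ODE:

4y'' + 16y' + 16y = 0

Characteristic equation: 4r² + 16r + 16 = 0
Divide by 4: r² + 4r + 4 = 0
Factored: (r + 2)² = 0
Repeated root: r = -2
General solution: y = (C₁ + C₂x)e^(-2x)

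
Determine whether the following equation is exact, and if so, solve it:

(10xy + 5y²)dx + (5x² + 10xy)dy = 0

Verify exactness: ∂M/∂y = ∂N/∂x ✓
Find F(x,y) such that ∂F/∂x = M, ∂F/∂y = N
Solution: 5x²y + 5xy² = C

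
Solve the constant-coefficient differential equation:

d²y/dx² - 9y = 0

Characteristic equation: r² - 9 = 0
Roots: r = 3, -3 (distinct real)
General solution: y = C₁e^(3x) + C₂e^(-3x)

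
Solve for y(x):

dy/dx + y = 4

Using integrating factor method:

General solution: y = 4 + Ce^(-x)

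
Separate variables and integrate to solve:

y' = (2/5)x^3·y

Separating variables and integrating:
ln|y| = x^4/10 + C

General solution: y = Ce^(x^4/10)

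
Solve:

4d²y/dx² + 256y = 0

Characteristic equation: 4r² + 256 = 0
Divide by 4: r² + 64 = 0
Roots: r = ±8i (complex conjugates)
General solution: y = C₁cos(8x) + C₂sin(8x)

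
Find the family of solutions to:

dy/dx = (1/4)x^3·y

Separating variables and integrating:
ln|y| = x^4/16 + C

General solution: y = Ce^(x^4/16)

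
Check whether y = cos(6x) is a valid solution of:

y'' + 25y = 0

Verification:
y'' = -36cos(6x)
y'' + 25y ≠ 0 (frequency mismatch: got 36 instead of 25)

No, it is not a solution.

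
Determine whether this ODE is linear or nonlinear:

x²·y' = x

Linear (y and its derivatives appear to the first power only, no products of y terms)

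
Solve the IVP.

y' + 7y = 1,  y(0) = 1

General solution: y = 1/7 + Ce^(-7x)
Applying y(0) = 1: C = 1 - 1/7 = 6/7
Particular solution: y = 1/7 + (6/7)e^(-7x)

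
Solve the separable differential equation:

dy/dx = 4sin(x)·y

Separating variables and integrating:
ln|y| = -4cos(x) + C

General solution: y = Ce^(-4cos(x))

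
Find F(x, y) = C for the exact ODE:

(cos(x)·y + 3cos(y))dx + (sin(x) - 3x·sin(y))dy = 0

Verify exactness: ∂M/∂y = ∂N/∂x ✓
Find F(x,y) such that ∂F/∂x = M, ∂F/∂y = N
Solution: sin(x)·y + 3x·cos(y) = C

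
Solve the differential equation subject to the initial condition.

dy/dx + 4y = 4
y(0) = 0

General solution: y = 1 + Ce^(-4x)
Applying y(0) = 0: C = 0 - 1 = -1
Particular solution: y = 1 - e^(-4x)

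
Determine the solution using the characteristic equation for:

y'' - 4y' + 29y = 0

Characteristic equation: r² - 4r + 29 = 0
Roots: r = 2 ± 5i (complex conjugates)
General solution: y = e^(2x)(C₁cos(5x) + C₂sin(5x))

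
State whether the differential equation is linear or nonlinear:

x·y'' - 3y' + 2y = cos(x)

Linear (y and its derivatives appear to the first power only, no products of y terms)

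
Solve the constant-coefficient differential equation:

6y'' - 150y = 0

Characteristic equation: 6r² - 150 = 0
Divide by 6: r² - 25 = 0
Roots: r = 5, -5 (distinct real)
General solution: y = C₁e^(5x) + C₂e^(-5x)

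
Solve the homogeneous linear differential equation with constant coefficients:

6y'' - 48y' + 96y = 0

Characteristic equation: 6r² - 48r + 96 = 0
Divide by 6: r² - 8r + 16 = 0
Factored: (r - 4)² = 0
Repeated root: r = 4
General solution: y = (C₁ + C₂x)e^(4x)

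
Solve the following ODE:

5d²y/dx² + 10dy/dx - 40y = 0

Characteristic equation: 5r² + 10r - 40 = 0
Divide by 5: r² + 2r - 8 = 0
Roots: r = 2, -4 (distinct real)
General solution: y = C₁e^(2x) + C₂e^(-4x)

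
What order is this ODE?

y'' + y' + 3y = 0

The order is 2 (highest derivative is of order 2).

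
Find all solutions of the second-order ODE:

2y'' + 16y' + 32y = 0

Characteristic equation: 2r² + 16r + 32 = 0
Divide by 2: r² + 8r + 16 = 0
Factored: (r + 4)² = 0
Repeated root: r = -4
General solution: y = (C₁ + C₂x)e^(-4x)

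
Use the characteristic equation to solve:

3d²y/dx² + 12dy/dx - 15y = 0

Characteristic equation: 3r² + 12r - 15 = 0
Divide by 3: r² + 4r - 5 = 0
Roots: r = 1, -5 (distinct real)
General solution: y = C₁e^x + C₂e^(-5x)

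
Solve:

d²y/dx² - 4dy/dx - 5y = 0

Characteristic equation: r² - 4r - 5 = 0
Roots: r = 5, -1 (distinct real)
General solution: y = C₁e^(5x) + C₂e^(-x)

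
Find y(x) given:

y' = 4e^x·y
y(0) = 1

General solution: y = Ce^(4e^x)
Applying IC y(0) = 1:
Particular solution: y = e^(4(e^x - 1))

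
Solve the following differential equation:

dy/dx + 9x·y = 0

Using integrating factor method:

General solution: y = Ce^(-9x^2/2)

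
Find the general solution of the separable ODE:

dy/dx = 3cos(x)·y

Separating variables and integrating:
ln|y| = 3sin(x) + C

General solution: y = Ce^(3sin(x))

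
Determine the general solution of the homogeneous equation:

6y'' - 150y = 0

Characteristic equation: 6r² - 150 = 0
Divide by 6: r² - 25 = 0
Roots: r = 5, -5 (distinct real)
General solution: y = C₁e^(5x) + C₂e^(-5x)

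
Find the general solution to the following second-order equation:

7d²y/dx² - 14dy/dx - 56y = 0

Characteristic equation: 7r² - 14r - 56 = 0
Divide by 7: r² - 2r - 8 = 0
Roots: r = 4, -2 (distinct real)
General solution: y = C₁e^(4x) + C₂e^(-2x)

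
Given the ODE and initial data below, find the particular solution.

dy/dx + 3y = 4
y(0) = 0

General solution: y = 4/3 + Ce^(-3x)
Applying y(0) = 0: C = 0 - 4/3 = -4/3
Particular solution: y = 4/3 - (4/3)e^(-3x)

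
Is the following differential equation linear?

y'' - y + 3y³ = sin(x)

No. Nonlinear (y³ term)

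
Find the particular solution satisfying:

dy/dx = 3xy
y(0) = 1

General solution: y = Ce^(3x²/2)
Applying IC y(0) = 1:
Particular solution: y = e^(3x²/2)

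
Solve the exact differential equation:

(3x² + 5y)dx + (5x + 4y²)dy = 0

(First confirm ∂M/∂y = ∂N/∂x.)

Verify exactness: ∂M/∂y = ∂N/∂x ✓
Find F(x,y) such that ∂F/∂x = M, ∂F/∂y = N
Solution: x³ + 5xy + 4y³/3 = C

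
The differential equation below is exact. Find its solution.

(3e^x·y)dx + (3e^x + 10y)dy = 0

Verify exactness: ∂M/∂y = ∂N/∂x ✓
Find F(x,y) such that ∂F/∂x = M, ∂F/∂y = N
Solution: 3e^x·y + 5y² = C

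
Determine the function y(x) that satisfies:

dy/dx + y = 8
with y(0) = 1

General solution: y = 8 + Ce^(-x)
Applying y(0) = 1: C = 1 - 8 = -7
Particular solution: y = 8 - 7e^(-x)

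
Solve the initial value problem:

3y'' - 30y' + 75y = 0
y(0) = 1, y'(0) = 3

General solution: y = (C₁ + C₂x)e^(5x)
Repeated root r = 5
Applying ICs: C₁ = 1, C₂ = -2
Particular solution: y = (1 - 2x)e^(5x)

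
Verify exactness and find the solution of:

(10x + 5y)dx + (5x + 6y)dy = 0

Verify exactness: ∂M/∂y = ∂N/∂x ✓
Find F(x,y) such that ∂F/∂x = M, ∂F/∂y = N
Solution: 5x² + 5xy + 3y² = C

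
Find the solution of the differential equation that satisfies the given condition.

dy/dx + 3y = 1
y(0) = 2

General solution: y = 1/3 + Ce^(-3x)
Applying y(0) = 2: C = 2 - 1/3 = 5/3
Particular solution: y = 1/3 + (5/3)e^(-3x)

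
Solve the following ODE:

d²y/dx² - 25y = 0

Characteristic equation: r² - 25 = 0
Roots: r = 5, -5 (distinct real)
General solution: y = C₁e^(5x) + C₂e^(-5x)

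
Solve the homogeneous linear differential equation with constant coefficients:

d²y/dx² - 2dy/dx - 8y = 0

Characteristic equation: r² - 2r - 8 = 0
Roots: r = 4, -2 (distinct real)
General solution: y = C₁e^(4x) + C₂e^(-2x)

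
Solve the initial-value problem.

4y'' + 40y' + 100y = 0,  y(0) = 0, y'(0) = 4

General solution: y = (C₁ + C₂x)e^(-5x)
Repeated root r = -5
Applying ICs: C₁ = 0, C₂ = 4
Particular solution: y = 4xe^(-5x)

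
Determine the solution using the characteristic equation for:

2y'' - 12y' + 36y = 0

Characteristic equation: 2r² - 12r + 36 = 0
Divide by 2: r² - 6r + 18 = 0
Roots: r = 3 ± 3i (complex conjugates)
General solution: y = e^(3x)(C₁cos(3x) + C₂sin(3x))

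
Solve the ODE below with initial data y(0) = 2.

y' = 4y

General solution: y = Ce^(4x)
Applying IC y(0) = 2:
Particular solution: y = 2e^(4x)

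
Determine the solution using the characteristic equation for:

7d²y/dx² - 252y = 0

Characteristic equation: 7r² - 252 = 0
Divide by 7: r² - 36 = 0
Roots: r = 6, -6 (distinct real)
General solution: y = C₁e^(6x) + C₂e^(-6x)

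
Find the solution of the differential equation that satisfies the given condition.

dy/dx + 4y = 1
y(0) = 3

General solution: y = 1/4 + Ce^(-4x)
Applying y(0) = 3: C = 3 - 1/4 = 11/4
Particular solution: y = 1/4 + (11/4)e^(-4x)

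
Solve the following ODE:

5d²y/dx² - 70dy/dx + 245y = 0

Characteristic equation: 5r² - 70r + 245 = 0
Divide by 5: r² - 14r + 49 = 0
Factored: (r - 7)² = 0
Repeated root: r = 7
General solution: y = (C₁ + C₂x)e^(7x)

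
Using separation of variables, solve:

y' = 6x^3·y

Separating variables and integrating:
ln|y| = 3x^4/2 + C

General solution: y = Ce^(3x^4/2)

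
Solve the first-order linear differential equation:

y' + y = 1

Using integrating factor method:

General solution: y = 1 + Ce^(-x)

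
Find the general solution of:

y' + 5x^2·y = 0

Using integrating factor method:

General solution: y = Ce^(-5x^3/3)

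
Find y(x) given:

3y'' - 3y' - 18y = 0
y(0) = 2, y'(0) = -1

General solution: y = C₁e^(3x) + C₂e^(-2x)
Applying ICs: C₁ = 3/5, C₂ = 7/5
Particular solution: y = (3/5)e^(3x) + (7/5)e^(-2x)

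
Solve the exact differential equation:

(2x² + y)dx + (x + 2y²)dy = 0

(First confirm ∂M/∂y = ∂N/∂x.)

Verify exactness: ∂M/∂y = ∂N/∂x ✓
Find F(x,y) such that ∂F/∂x = M, ∂F/∂y = N
Solution: 2x³/3 + xy + 2y³/3 = C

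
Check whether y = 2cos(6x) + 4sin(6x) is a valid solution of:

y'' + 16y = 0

Verification:
y'' = -72cos(6x) - 144sin(6x)
y'' + 16y ≠ 0 (frequency mismatch: got 36 instead of 16)

No, it is not a solution.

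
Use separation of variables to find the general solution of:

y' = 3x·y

Separating variables and integrating:
ln|y| = 3x^2/2 + C

General solution: y = Ce^(3x^2/2)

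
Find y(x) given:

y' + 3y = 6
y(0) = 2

General solution: y = 2 + Ce^(-3x)
Applying y(0) = 2: C = 2 - 2 = 0
Particular solution: y = 2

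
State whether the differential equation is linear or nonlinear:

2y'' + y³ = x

Nonlinear (y³ term)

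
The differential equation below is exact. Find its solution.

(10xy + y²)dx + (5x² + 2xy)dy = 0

Verify exactness: ∂M/∂y = ∂N/∂x ✓
Find F(x,y) such that ∂F/∂x = M, ∂F/∂y = N
Solution: 5x²y + xy² = C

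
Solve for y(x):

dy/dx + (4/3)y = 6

Using integrating factor method:

General solution: y = 9/2 + Ce^(-4x/3)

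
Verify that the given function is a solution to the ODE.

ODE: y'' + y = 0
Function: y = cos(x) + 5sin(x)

Verification:
y'' = -cos(x) - 5sin(x)
y'' + y = 0 ✓

Yes, it is a solution.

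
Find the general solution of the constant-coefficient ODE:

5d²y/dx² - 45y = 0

Characteristic equation: 5r² - 45 = 0
Divide by 5: r² - 9 = 0
Roots: r = 3, -3 (distinct real)
General solution: y = C₁e^(3x) + C₂e^(-3x)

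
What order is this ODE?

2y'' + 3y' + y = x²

The order is 2 (highest derivative is of order 2).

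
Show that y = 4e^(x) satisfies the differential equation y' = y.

Verification:
y = 4e^(x)
y' = 4e^(x)
y = 4e^(x)
y' = y ✓

Yes, it is a solution.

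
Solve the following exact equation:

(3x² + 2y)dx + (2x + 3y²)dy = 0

Verify exactness: ∂M/∂y = ∂N/∂x ✓
Find F(x,y) such that ∂F/∂x = M, ∂F/∂y = N
Solution: x³ + 2xy + y³ = C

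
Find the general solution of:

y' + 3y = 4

Using integrating factor method:

General solution: y = 4/3 + Ce^(-3x)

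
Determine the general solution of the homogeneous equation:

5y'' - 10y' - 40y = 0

Characteristic equation: 5r² - 10r - 40 = 0
Divide by 5: r² - 2r - 8 = 0
Roots: r = 4, -2 (distinct real)
General solution: y = C₁e^(4x) + C₂e^(-2x)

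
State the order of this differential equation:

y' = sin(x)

The order is 1 (highest derivative is of order 1).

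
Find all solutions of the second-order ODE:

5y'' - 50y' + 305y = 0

Characteristic equation: 5r² - 50r + 305 = 0
Divide by 5: r² - 10r + 61 = 0
Roots: r = 5 ± 6i (complex conjugates)
General solution: y = e^(5x)(C₁cos(6x) + C₂sin(6x))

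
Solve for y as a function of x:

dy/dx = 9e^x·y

Separating variables and integrating:
ln|y| = 9e^x + C

General solution: y = Ce^(9e^x)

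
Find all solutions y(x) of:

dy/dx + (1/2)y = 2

Using integrating factor method:

General solution: y = 4 + Ce^(-x/2)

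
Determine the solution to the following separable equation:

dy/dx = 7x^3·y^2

Separating variables and integrating:
-1/y = 7x^4/4 + C

General solution: y^-1 = (-7/4)x^4 + C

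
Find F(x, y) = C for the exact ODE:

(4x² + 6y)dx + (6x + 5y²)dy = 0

Verify exactness: ∂M/∂y = ∂N/∂x ✓
Find F(x,y) such that ∂F/∂x = M, ∂F/∂y = N
Solution: 4x³/3 + 6xy + 5y³/3 = C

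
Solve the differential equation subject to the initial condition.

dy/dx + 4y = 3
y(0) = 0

General solution: y = 3/4 + Ce^(-4x)
Applying y(0) = 0: C = 0 - 3/4 = -3/4
Particular solution: y = 3/4 - (3/4)e^(-4x)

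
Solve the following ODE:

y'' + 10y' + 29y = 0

Characteristic equation: r² + 10r + 29 = 0
Roots: r = -5 ± 2i (complex conjugates)
General solution: y = e^(-5x)(C₁cos(2x) + C₂sin(2x))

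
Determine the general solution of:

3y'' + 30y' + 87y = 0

Characteristic equation: 3r² + 30r + 87 = 0
Divide by 3: r² + 10r + 29 = 0
Roots: r = -5 ± 2i (complex conjugates)
General solution: y = e^(-5x)(C₁cos(2x) + C₂sin(2x))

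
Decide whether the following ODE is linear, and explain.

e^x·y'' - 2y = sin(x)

Linear (y and its derivatives appear to the first power only, no products of y terms)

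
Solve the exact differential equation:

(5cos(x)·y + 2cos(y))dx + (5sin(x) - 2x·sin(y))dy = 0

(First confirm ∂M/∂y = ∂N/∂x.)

Verify exactness: ∂M/∂y = ∂N/∂x ✓
Find F(x,y) such that ∂F/∂x = M, ∂F/∂y = N
Solution: 5sin(x)·y + 2x·cos(y) = C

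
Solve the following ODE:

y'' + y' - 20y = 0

Characteristic equation: r² + r - 20 = 0
Roots: r = 4, -5 (distinct real)
General solution: y = C₁e^(4x) + C₂e^(-5x)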